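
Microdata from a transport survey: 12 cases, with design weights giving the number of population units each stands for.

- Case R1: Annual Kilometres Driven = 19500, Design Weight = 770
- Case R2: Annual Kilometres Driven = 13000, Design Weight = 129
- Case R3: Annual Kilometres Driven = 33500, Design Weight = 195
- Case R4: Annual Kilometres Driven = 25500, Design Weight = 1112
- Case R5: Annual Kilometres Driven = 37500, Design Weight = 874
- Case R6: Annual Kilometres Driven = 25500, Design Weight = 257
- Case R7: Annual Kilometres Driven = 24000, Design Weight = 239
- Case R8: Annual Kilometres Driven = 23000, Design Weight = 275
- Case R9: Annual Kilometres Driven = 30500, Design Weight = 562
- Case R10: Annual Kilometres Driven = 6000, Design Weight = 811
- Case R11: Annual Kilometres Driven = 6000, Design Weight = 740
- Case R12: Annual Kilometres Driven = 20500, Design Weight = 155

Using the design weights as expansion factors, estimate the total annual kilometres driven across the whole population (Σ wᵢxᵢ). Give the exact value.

132594500

Weighted total = 19500×770 + 13000×129 + 33500×195 + 25500×1112 + 37500×874 + 25500×257 + 24000×239 + 23000×275 + 30500×562 + 6000×811 + 6000×740 + 20500×155
  = 15015000 + 1677000 + 6532500 + 28356000 + 32775000 + 6553500 + 5736000 + 6325000 + 17141000 + 4866000 + 4440000 + 3177500 = 132594500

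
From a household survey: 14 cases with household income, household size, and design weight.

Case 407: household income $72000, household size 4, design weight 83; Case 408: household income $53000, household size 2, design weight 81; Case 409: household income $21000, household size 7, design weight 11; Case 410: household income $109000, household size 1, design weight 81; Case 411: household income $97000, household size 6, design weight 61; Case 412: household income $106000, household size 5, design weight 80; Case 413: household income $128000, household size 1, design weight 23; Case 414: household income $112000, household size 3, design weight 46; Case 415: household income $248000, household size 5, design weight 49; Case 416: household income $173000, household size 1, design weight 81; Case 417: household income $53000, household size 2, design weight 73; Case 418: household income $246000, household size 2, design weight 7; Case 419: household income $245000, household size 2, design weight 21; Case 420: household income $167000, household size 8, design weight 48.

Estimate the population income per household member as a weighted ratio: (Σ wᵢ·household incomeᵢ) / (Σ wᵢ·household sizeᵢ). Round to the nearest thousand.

Σ wᵢ·y = 86739000
Σ wᵢ·x = 2491
Ratio = 86739000 / 2491 = 34820.955

35000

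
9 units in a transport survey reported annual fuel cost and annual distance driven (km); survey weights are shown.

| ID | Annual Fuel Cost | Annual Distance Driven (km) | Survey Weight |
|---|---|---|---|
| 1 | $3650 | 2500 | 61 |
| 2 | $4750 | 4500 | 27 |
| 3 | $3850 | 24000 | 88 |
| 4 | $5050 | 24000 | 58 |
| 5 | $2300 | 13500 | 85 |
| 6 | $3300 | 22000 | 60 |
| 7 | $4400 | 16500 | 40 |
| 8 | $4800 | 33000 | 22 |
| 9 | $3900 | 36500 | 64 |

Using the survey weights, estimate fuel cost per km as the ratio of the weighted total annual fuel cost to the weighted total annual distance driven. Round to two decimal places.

0.19

Σ wᵢ·y = 3650×61 + 4750×27 + 3850×88 + 5050×58 + 2300×85 + 3300×60 + 4400×40 + 4800×22 + 3900×64
  = 1907300
Σ wᵢ·x = 9967500
Ratio = 1907300 / 9967500 = 0.19135189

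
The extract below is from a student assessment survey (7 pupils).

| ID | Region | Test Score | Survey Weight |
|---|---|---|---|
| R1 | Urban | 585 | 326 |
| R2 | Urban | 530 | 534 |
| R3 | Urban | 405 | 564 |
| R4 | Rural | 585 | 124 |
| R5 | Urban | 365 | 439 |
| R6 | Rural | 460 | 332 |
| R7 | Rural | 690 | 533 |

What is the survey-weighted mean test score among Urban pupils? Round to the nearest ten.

Urban rows: R1, R2, R3, R5
Weighted sum = 585×326 + 530×534 + 405×564 + 365×439
  = 190710 + 283020 + 228420 + 160235 = 862385
Sum of weights = 1863
Weighted mean = 862385 / 1863 = 462.90123

460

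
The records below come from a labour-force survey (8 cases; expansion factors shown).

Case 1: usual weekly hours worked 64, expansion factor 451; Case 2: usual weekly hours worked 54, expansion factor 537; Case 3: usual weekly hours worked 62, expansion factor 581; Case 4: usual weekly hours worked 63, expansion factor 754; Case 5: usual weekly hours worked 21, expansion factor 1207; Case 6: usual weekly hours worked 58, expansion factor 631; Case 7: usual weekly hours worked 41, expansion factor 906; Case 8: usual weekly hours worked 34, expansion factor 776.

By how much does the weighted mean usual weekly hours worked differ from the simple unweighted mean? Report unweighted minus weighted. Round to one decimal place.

4.0

Unweighted sum = 64 + 54 + 62 + 63 + 21 + 58 + 41 + 34 = 397
Unweighted mean = 397 / 8 = 49.625
Weighted sum = 64×451 + 54×537 + 62×581 + 63×754 + 21×1207 + 58×631 + 41×906 + 34×776
  = 266861
Sum of weights = 451 + 537 + 581 + 754 + 1207 + 631 + 906 + 776 = 5843
Weighted mean = 266861 / 5843 = 45.671915
Difference (unweighted minus weighted) = 3.9530849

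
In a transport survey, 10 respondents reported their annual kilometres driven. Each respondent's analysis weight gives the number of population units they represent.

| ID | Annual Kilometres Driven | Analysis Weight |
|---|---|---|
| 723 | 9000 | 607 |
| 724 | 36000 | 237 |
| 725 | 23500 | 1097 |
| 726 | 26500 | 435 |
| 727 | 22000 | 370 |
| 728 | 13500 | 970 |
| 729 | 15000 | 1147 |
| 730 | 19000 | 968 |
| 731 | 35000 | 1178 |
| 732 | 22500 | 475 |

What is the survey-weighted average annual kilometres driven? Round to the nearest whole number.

21386

Weighted sum = 160051500
Sum of weights = 607 + 237 + 1097 + 435 + 370 + 970 + 1147 + 968 + 1178 + 475 = 7484
Weighted mean = 160051500 / 7484 = 21385.823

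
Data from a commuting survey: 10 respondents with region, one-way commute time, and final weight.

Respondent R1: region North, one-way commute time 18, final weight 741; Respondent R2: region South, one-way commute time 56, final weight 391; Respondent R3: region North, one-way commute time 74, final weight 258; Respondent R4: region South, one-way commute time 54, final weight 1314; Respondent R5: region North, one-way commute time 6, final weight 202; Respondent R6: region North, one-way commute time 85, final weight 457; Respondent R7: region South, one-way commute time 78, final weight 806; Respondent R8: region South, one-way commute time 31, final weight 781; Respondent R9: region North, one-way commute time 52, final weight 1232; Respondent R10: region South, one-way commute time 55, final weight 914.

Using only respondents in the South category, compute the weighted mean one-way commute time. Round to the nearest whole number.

South rows: R2, R4, R7, R8, R10
Weighted sum = 56×391 + 54×1314 + 78×806 + 31×781 + 55×914
  = 21896 + 70956 + 62868 + 24211 + 50270 = 230201
Sum of weights = 391 + 1314 + 806 + 781 + 914 = 4206
Weighted mean = 230201 / 4206 = 54.731574

55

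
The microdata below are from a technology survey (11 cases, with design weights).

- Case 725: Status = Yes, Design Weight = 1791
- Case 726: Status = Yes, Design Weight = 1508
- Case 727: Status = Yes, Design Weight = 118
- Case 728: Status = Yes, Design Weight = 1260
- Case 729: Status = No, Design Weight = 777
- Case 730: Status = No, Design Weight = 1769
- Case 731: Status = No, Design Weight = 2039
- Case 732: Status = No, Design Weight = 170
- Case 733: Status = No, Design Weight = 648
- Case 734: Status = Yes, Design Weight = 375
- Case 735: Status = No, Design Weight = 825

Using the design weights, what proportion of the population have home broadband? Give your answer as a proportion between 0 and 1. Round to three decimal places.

Sum of weights for 'Yes' = 1791 + 1508 + 118 + 1260 + 375 = 5052
Total weight = 1791 + 1508 + 118 + 1260 + 777 + 1769 + 2039 + 170 + 648 + 375 + 825 = 11280
Weighted proportion = 5052 / 11280 = 0.44787234

0.448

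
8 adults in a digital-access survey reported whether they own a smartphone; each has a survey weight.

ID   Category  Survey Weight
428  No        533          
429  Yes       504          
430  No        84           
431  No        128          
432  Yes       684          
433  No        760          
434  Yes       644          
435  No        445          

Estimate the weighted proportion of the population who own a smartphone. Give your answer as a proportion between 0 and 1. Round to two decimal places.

0.48

Sum of weights for 'Yes' = 504 + 684 + 644 = 1832
Total weight = 533 + 504 + 84 + 128 + 684 + 760 + 644 + 445 = 3782
Weighted proportion = 1832 / 3782 = 0.48439979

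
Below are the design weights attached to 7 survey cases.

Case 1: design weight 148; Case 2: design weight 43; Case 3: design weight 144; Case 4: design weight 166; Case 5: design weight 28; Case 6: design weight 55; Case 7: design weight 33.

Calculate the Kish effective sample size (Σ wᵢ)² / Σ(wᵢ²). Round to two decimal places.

Σ wᵢ = 148 + 43 + 144 + 166 + 28 + 55 + 33 = 617
Σ wᵢ² = 21904 + 1849 + 20736 + 27556 + 784 + 3025 + 1089 = 76943
n_eff = 617² / 76943 = 380689 / 76943 = 4.9476756

4.95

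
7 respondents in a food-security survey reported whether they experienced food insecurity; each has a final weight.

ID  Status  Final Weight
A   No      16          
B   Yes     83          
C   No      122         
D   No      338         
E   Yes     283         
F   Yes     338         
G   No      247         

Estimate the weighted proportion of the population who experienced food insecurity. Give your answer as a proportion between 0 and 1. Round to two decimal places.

Sum of weights for 'Yes' = 83 + 283 + 338 = 704
Total weight = 1427
Weighted proportion = 704 / 1427 = 0.49334268

0.49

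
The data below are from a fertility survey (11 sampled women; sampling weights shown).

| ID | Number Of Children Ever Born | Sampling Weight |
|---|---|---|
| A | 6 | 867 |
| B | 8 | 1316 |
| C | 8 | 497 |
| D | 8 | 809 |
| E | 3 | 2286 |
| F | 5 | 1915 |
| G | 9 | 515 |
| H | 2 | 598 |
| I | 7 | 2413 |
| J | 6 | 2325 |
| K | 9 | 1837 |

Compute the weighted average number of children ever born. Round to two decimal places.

Weighted sum = 6×867 + 8×1316 + 8×497 + 8×809 + 3×2286 + 5×1915 + 9×515 + 2×598 + 7×2413 + 6×2325 + 9×1837
  = 5202 + 10528 + 3976 + 6472 + 6858 + 9575 + 4635 + 1196 + 16891 + 13950 + 16533 = 95816
Sum of weights = 867 + 1316 + 497 + 809 + 2286 + 1915 + 515 + 598 + 2413 + 2325 + 1837 = 15378
Weighted mean = 95816 / 15378 = 6.2307192

6.23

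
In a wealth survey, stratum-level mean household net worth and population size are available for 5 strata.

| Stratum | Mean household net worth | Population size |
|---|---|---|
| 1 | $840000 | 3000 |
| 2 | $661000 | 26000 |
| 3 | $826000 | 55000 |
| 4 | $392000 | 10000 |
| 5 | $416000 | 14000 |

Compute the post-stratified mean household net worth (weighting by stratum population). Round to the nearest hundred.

693300

Σ Nₕ·x̄ₕ = 840000×3000 + 661000×26000 + 826000×55000 + 392000×10000 + 416000×14000
  = 74880000000
Σ Nₕ = 3000 + 26000 + 55000 + 10000 + 14000 = 108000
Overall mean = 74880000000 / 108000 = 693333.33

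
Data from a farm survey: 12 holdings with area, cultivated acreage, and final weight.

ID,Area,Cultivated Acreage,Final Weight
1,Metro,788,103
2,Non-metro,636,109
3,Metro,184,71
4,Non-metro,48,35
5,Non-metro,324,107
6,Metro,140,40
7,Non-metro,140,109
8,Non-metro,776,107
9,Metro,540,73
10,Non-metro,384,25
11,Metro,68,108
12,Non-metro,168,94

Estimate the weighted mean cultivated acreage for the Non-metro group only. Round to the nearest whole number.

391

Non-metro rows: 2, 4, 5, 7, 8, 10, 12
Weighted sum = 636×109 + 48×35 + 324×107 + 140×109 + 776×107 + 384×25 + 168×94
  = 69324 + 1680 + 34668 + 15260 + 83032 + 9600 + 15792 = 229356
Sum of weights = 109 + 35 + 107 + 109 + 107 + 25 + 94 = 586
Weighted mean = 229356 / 586 = 391.39249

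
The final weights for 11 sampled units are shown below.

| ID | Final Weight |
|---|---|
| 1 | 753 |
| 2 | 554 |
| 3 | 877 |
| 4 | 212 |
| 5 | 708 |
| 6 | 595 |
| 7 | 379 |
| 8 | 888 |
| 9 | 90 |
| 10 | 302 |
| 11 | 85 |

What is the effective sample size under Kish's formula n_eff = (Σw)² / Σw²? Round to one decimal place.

Σ wᵢ = 5443
Σ wᵢ² = 3582001
n_eff = 5443² / 3582001 = 29626249 / 3582001 = 8.2708656

8.3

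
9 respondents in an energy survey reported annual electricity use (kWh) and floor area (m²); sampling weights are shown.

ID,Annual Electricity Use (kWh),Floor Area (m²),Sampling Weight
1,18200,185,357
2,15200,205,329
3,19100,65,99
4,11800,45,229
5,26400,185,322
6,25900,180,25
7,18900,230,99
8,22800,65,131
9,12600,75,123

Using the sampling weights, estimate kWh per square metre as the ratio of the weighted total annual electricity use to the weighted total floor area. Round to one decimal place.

Σ wᵢ·y = 18200×357 + 15200×329 + 19100×99 + 11800×229 + 26400×322 + 25900×25 + 18900×99 + 22800×131 + 12600×123
  = 6497400 + 5000800 + 1890900 + 2702200 + 8500800 + 647500 + 1871100 + 2986800 + 1549800 = 31647300
Σ wᵢ·x = 185×357 + 205×329 + 65×99 + 45×229 + 185×322 + 180×25 + 230×99 + 65×131 + 75×123
  = 66045 + 67445 + 6435 + 10305 + 59570 + 4500 + 22770 + 8515 + 9225 = 254810
Ratio = 31647300 / 254810 = 124.1996

124.2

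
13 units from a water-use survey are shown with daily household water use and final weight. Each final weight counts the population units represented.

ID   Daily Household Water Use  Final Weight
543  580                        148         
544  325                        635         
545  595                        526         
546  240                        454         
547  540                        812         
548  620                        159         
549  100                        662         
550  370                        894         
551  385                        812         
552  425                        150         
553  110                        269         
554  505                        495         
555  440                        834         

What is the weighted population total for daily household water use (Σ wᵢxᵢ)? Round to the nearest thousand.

2671000

Weighted total = 2671080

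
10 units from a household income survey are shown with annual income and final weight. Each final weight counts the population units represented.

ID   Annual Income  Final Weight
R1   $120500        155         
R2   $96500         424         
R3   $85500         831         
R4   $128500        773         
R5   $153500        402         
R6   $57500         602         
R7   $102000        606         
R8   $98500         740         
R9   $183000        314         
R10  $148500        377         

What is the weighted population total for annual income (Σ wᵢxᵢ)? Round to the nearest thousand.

Weighted total = 120500×155 + 96500×424 + 85500×831 + 128500×773 + 153500×402 + 57500×602 + 102000×606 + 98500×740 + 183000×314 + 148500×377
  = 18677500 + 40916000 + 71050500 + 99330500 + 61707000 + 34615000 + 61812000 + 72890000 + 57462000 + 55984500 = 574445000

574445000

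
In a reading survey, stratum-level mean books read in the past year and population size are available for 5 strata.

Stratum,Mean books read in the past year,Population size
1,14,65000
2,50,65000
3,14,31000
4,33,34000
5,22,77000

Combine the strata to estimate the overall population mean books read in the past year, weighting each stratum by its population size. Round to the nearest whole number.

27

Σ Nₕ·x̄ₕ = 7410000
Σ Nₕ = 65000 + 65000 + 31000 + 34000 + 77000 = 272000
Overall mean = 7410000 / 272000 = 27.242647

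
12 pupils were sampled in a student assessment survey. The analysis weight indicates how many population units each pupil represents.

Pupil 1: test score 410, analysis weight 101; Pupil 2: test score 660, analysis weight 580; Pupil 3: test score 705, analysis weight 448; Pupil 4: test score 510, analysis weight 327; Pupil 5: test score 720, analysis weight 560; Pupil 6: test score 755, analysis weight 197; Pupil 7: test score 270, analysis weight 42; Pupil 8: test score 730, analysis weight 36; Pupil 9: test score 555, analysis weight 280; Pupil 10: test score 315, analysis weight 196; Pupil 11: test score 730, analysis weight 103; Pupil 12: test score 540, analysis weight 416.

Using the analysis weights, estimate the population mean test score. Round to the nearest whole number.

613

Weighted sum = 410×101 + 660×580 + 705×448 + 510×327 + 720×560 + 755×197 + 270×42 + 730×36 + 555×280 + 315×196 + 730×103 + 540×416
  = 2013345
Sum of weights = 101 + 580 + 448 + 327 + 560 + 197 + 42 + 36 + 280 + 196 + 103 + 416 = 3286
Weighted mean = 2013345 / 3286 = 612.7039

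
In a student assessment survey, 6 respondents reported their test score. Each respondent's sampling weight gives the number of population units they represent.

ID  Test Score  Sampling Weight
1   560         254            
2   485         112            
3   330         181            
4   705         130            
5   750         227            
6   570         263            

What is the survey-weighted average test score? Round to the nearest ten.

570

Weighted sum = 560×254 + 485×112 + 330×181 + 705×130 + 750×227 + 570×263
  = 142240 + 54320 + 59730 + 91650 + 170250 + 149910 = 668100
Sum of weights = 254 + 112 + 181 + 130 + 227 + 263 = 1167
Weighted mean = 668100 / 1167 = 572.49357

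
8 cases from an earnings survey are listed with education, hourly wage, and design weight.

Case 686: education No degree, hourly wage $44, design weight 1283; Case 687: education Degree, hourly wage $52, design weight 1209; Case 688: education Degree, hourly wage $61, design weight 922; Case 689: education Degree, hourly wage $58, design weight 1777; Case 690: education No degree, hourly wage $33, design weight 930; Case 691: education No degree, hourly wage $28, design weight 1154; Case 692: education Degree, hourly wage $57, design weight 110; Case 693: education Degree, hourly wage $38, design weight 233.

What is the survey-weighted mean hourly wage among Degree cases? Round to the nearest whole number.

Degree rows: 687, 688, 689, 692, 693
Weighted sum = 52×1209 + 61×922 + 58×1777 + 57×110 + 38×233
  = 62868 + 56242 + 103066 + 6270 + 8854 = 237300
Sum of weights = 1209 + 922 + 1777 + 110 + 233 = 4251
Weighted mean = 237300 / 4251 = 55.822159

56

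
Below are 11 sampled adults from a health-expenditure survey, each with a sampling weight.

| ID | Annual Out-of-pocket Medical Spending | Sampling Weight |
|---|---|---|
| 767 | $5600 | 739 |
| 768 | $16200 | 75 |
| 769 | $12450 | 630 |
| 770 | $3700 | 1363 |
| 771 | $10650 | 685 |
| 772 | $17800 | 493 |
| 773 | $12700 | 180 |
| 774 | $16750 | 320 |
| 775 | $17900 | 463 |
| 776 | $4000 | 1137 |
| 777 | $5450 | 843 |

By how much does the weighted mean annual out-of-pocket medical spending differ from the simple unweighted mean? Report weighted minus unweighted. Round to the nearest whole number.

-2628

Unweighted sum = 5600 + 16200 + 12450 + 3700 + 10650 + 17800 + 12700 + 16750 + 17900 + 4000 + 5450 = 123200
Unweighted mean = 123200 / 11 = 11200
Weighted sum = 5600×739 + 16200×75 + 12450×630 + 3700×1363 + 10650×685 + 17800×493 + 12700×180 + 16750×320 + 17900×463 + 4000×1137 + 5450×843
  = 4138400 + 1215000 + 7843500 + 5043100 + 7295250 + 8775400 + 2286000 + 5360000 + 8287700 + 4548000 + 4594350 = 59386700
Sum of weights = 6928
Weighted mean = 59386700 / 6928 = 8571.9833
Difference (weighted minus unweighted) = -2628.0167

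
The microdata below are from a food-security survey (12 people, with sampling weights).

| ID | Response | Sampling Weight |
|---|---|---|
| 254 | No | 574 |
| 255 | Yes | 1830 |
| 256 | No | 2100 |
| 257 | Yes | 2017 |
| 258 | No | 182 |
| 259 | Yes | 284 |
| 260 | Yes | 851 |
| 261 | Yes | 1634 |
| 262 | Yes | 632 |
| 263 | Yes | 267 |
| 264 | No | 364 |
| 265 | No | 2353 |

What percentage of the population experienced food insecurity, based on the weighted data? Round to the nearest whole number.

57

Sum of weights for 'Yes' = 1830 + 2017 + 284 + 851 + 1634 + 632 + 267 = 7515
Total weight = 574 + 1830 + 2100 + 2017 + 182 + 284 + 851 + 1634 + 632 + 267 + 364 + 2353 = 13088
Weighted proportion = 7515 / 13088 = 0.5741901 → 57.41901%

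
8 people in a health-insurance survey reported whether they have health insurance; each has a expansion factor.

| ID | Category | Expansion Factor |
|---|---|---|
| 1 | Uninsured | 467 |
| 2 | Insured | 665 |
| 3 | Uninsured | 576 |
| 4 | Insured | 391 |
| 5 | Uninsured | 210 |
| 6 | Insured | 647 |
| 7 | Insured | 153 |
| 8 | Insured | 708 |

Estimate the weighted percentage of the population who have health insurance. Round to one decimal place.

Sum of weights for 'Insured' = 665 + 391 + 647 + 153 + 708 = 2564
Total weight = 467 + 665 + 576 + 391 + 210 + 647 + 153 + 708 = 3817
Weighted proportion = 2564 / 3817 = 0.67173173 → 67.173173%

67.2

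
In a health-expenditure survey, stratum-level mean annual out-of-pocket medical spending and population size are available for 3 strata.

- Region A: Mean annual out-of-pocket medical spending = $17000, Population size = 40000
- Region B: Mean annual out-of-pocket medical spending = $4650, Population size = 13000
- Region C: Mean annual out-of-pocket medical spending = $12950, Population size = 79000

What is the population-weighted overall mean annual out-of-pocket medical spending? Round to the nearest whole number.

13360

Σ Nₕ·x̄ₕ = 17000×40000 + 4650×13000 + 12950×79000
  = 680000000 + 60450000 + 1023050000 = 1763500000
Σ Nₕ = 132000
Overall mean = 1763500000 / 132000 = 13359.848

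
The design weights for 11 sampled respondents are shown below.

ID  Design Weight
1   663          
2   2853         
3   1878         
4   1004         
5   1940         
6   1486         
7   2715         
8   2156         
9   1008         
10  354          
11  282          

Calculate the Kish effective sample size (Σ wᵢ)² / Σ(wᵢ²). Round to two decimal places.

Σ wᵢ = 663 + 2853 + 1878 + 1004 + 1940 + 1486 + 2715 + 2156 + 1008 + 354 + 282 = 16339
Σ wᵢ² = 32326339
n_eff = 16339² / 32326339 = 266962921 / 32326339 = 8.2583716

8.26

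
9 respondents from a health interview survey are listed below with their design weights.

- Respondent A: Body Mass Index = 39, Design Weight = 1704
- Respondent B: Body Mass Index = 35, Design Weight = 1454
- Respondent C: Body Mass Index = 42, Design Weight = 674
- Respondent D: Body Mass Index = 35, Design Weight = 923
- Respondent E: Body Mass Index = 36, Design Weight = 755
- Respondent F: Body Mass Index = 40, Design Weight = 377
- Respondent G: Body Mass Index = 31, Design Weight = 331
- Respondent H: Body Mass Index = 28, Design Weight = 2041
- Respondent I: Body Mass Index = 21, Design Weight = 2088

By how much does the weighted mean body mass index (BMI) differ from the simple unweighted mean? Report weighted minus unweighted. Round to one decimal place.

-2.1

Unweighted sum = 307
Unweighted mean = 307 / 9 = 34.111111
Weighted sum = 39×1704 + 35×1454 + 42×674 + 35×923 + 36×755 + 40×377 + 31×331 + 28×2041 + 21×2088
  = 66456 + 50890 + 28308 + 32305 + 27180 + 15080 + 10261 + 57148 + 43848 = 331476
Sum of weights = 10347
Weighted mean = 331476 / 10347 = 32.035952
Difference (weighted minus unweighted) = -2.0751587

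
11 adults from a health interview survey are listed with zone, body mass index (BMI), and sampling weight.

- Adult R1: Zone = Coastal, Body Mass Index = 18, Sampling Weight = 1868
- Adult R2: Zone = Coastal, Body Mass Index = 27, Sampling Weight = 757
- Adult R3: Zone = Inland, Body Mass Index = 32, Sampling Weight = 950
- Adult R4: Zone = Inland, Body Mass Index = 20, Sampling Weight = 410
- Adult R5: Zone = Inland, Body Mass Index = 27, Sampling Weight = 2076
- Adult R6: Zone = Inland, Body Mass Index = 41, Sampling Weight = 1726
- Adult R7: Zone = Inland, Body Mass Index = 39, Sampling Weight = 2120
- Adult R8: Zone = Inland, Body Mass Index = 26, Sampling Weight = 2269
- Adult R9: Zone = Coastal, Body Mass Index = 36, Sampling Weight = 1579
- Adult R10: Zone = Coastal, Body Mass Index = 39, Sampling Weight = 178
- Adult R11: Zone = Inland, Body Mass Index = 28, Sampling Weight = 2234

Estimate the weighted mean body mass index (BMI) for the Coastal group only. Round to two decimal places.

26.89

Coastal rows: R1, R2, R9, R10
Weighted sum = 18×1868 + 27×757 + 36×1579 + 39×178
  = 117849
Sum of weights = 4382
Weighted mean = 117849 / 4382 = 26.893884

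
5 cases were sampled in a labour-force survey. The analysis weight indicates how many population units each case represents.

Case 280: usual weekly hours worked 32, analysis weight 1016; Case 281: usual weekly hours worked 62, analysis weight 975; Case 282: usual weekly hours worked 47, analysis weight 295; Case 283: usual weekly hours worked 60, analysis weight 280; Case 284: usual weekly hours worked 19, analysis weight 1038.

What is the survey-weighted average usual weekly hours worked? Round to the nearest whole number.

40

Weighted sum = 32×1016 + 62×975 + 47×295 + 60×280 + 19×1038
  = 32512 + 60450 + 13865 + 16800 + 19722 = 143349
Sum of weights = 3604
Weighted mean = 143349 / 3604 = 39.774972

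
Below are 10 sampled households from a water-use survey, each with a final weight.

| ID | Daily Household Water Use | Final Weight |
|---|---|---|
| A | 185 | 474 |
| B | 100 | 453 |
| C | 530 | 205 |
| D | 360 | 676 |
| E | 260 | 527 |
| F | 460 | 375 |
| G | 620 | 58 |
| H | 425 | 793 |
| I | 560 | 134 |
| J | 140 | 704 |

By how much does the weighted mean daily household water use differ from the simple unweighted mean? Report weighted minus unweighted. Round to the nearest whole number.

Unweighted sum = 185 + 100 + 530 + 360 + 260 + 460 + 620 + 425 + 560 + 140 = 3640
Unweighted mean = 3640 / 10 = 364
Weighted sum = 185×474 + 100×453 + 530×205 + 360×676 + 260×527 + 460×375 + 620×58 + 425×793 + 560×134 + 140×704
  = 87690 + 45300 + 108650 + 243360 + 137020 + 172500 + 35960 + 337025 + 75040 + 98560 = 1341105
Sum of weights = 474 + 453 + 205 + 676 + 527 + 375 + 58 + 793 + 134 + 704 = 4399
Weighted mean = 1341105 / 4399 = 304.86588
Difference (weighted minus unweighted) = -59.134121

-59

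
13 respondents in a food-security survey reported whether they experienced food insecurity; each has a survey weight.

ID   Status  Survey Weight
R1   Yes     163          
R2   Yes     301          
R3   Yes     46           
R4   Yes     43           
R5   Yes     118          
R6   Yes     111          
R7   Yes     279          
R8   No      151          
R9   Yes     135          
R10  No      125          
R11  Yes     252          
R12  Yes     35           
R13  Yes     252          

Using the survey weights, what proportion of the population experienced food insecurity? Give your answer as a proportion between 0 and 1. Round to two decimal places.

Sum of weights for 'Yes' = 163 + 301 + 46 + 43 + 118 + 111 + 279 + 135 + 252 + 35 + 252 = 1735
Total weight = 2011
Weighted proportion = 1735 / 2011 = 0.86275485

0.86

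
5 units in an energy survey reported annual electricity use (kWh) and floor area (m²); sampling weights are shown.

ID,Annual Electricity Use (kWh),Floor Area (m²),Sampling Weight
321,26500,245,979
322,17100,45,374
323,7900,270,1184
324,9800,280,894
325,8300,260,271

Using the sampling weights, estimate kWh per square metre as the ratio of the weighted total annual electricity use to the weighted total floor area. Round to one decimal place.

Σ wᵢ·y = 26500×979 + 17100×374 + 7900×1184 + 9800×894 + 8300×271
  = 25943500 + 6395400 + 9353600 + 8761200 + 2249300 = 52703000
Σ wᵢ·x = 245×979 + 45×374 + 270×1184 + 280×894 + 260×271
  = 239855 + 16830 + 319680 + 250320 + 70460 = 897145
Ratio = 52703000 / 897145 = 58.745242

58.7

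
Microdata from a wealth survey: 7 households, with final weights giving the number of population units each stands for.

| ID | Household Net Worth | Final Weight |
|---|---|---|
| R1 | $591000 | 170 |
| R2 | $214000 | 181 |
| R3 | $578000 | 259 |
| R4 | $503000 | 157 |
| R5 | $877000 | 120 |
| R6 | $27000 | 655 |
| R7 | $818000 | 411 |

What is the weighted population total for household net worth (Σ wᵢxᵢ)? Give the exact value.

Weighted total = 591000×170 + 214000×181 + 578000×259 + 503000×157 + 877000×120 + 27000×655 + 818000×411
  = 827000000

827000000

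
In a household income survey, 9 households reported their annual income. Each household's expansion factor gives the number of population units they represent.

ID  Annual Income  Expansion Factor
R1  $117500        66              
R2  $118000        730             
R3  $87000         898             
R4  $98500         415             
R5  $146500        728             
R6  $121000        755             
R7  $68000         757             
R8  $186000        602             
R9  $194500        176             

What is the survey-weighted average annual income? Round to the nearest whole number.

Weighted sum = 117500×66 + 118000×730 + 87000×898 + 98500×415 + 146500×728 + 121000×755 + 68000×757 + 186000×602 + 194500×176
  = 7755000 + 86140000 + 78126000 + 40877500 + 106652000 + 91355000 + 51476000 + 111972000 + 34232000 = 608585500
Sum of weights = 66 + 730 + 898 + 415 + 728 + 755 + 757 + 602 + 176 = 5127
Weighted mean = 608585500 / 5127 = 118702.07

118702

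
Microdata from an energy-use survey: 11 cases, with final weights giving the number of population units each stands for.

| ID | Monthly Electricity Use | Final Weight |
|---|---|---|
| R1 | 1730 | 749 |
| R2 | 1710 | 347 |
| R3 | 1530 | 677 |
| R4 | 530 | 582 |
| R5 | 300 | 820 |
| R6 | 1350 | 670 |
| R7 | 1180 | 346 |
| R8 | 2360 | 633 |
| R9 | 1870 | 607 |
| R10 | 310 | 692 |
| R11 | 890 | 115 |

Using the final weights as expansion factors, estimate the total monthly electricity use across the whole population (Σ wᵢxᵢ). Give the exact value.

7738030

Weighted total = 1730×749 + 1710×347 + 1530×677 + 530×582 + 300×820 + 1350×670 + 1180×346 + 2360×633 + 1870×607 + 310×692 + 890×115
  = 1295770 + 593370 + 1035810 + 308460 + 246000 + 904500 + 408280 + 1493880 + 1135090 + 214520 + 102350 = 7738030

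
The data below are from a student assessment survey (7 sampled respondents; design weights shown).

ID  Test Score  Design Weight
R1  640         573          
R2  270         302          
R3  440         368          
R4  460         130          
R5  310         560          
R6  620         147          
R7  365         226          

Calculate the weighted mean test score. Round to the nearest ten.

Weighted sum = 640×573 + 270×302 + 440×368 + 460×130 + 310×560 + 620×147 + 365×226
  = 366720 + 81540 + 161920 + 59800 + 173600 + 91140 + 82490 = 1017210
Sum of weights = 573 + 302 + 368 + 130 + 560 + 147 + 226 = 2306
Weighted mean = 1017210 / 2306 = 441.11448

440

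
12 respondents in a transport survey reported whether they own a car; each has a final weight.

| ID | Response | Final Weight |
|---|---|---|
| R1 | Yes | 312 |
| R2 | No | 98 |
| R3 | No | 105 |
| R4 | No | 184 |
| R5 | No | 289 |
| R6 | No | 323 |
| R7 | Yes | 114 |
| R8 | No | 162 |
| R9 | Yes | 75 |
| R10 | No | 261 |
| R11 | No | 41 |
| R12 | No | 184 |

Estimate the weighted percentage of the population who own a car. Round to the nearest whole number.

23

Sum of weights for 'Yes' = 312 + 114 + 75 = 501
Total weight = 312 + 98 + 105 + 184 + 289 + 323 + 114 + 162 + 75 + 261 + 41 + 184 = 2148
Weighted proportion = 501 / 2148 = 0.23324022 → 23.324022%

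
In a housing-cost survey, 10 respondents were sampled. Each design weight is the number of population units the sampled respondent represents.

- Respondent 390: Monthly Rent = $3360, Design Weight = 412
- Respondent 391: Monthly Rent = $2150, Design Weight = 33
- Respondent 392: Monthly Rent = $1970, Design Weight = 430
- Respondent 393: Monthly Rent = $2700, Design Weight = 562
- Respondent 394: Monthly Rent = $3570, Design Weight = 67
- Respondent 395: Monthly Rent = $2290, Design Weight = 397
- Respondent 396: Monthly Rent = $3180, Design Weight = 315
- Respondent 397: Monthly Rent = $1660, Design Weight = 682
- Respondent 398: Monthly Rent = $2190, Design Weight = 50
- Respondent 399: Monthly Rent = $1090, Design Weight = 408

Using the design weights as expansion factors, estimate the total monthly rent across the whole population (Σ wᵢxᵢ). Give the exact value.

Weighted total = 3360×412 + 2150×33 + 1970×430 + 2700×562 + 3570×67 + 2290×397 + 3180×315 + 1660×682 + 2190×50 + 1090×408
  = 7656130

7656130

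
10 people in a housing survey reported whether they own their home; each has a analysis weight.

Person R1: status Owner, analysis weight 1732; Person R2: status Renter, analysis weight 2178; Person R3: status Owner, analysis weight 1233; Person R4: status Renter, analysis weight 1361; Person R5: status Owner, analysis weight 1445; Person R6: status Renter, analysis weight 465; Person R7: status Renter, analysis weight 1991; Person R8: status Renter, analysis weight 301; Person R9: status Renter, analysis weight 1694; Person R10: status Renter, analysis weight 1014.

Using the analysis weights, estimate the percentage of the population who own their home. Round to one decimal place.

Sum of weights for 'Owner' = 1732 + 1233 + 1445 = 4410
Total weight = 1732 + 2178 + 1233 + 1361 + 1445 + 465 + 1991 + 301 + 1694 + 1014 = 13414
Weighted proportion = 4410 / 13414 = 0.328761 → 32.8761%

32.9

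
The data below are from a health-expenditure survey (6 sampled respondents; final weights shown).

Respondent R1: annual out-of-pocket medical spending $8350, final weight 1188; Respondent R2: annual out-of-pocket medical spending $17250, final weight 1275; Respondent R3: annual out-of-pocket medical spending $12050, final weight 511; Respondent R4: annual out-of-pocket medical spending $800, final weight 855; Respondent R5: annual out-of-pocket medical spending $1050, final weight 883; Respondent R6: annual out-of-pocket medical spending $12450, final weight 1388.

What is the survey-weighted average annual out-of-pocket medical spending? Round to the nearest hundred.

Weighted sum = 8350×1188 + 17250×1275 + 12050×511 + 800×855 + 1050×883 + 12450×1388
  = 9919800 + 21993750 + 6157550 + 684000 + 927150 + 17280600 = 56962850
Sum of weights = 1188 + 1275 + 511 + 855 + 883 + 1388 = 6100
Weighted mean = 56962850 / 6100 = 9338.1721

9300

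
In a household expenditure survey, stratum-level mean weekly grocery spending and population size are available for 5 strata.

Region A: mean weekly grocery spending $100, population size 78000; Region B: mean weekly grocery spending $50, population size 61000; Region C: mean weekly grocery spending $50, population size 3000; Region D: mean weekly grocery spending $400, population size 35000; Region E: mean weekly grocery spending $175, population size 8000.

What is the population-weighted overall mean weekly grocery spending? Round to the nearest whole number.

Σ Nₕ·x̄ₕ = 100×78000 + 50×61000 + 50×3000 + 400×35000 + 175×8000
  = 7800000 + 3050000 + 150000 + 14000000 + 1400000 = 26400000
Σ Nₕ = 78000 + 61000 + 3000 + 35000 + 8000 = 185000
Overall mean = 26400000 / 185000 = 142.7027

143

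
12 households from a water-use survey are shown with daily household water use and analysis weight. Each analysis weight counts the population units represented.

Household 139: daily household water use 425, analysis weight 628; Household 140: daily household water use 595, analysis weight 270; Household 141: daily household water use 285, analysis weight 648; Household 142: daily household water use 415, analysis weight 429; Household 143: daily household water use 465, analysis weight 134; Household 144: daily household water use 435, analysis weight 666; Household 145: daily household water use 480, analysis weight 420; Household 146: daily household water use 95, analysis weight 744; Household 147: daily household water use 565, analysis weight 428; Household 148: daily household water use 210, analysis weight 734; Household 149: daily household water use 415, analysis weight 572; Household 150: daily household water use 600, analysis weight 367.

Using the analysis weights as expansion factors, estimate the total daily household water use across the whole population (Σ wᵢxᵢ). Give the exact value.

Weighted total = 2268105

2268105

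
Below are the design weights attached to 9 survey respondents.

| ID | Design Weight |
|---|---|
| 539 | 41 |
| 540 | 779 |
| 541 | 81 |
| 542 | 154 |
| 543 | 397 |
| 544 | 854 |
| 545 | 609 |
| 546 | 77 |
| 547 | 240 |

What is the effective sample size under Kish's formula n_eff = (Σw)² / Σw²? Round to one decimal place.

Σ wᵢ = 41 + 779 + 81 + 154 + 397 + 854 + 609 + 77 + 240 = 3232
Σ wᵢ² = 1681 + 606841 + 6561 + 23716 + 157609 + 729316 + 370881 + 5929 + 57600 = 1960134
n_eff = 3232² / 1960134 = 10445824 / 1960134 = 5.3291377

5.3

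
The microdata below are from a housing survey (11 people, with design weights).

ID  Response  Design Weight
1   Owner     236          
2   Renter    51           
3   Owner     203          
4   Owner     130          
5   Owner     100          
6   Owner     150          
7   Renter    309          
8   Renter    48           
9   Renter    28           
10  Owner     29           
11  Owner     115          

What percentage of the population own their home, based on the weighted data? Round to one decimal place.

68.8

Sum of weights for 'Owner' = 236 + 203 + 130 + 100 + 150 + 29 + 115 = 963
Total weight = 236 + 51 + 203 + 130 + 100 + 150 + 309 + 48 + 28 + 29 + 115 = 1399
Weighted proportion = 963 / 1399 = 0.68834882 → 68.834882%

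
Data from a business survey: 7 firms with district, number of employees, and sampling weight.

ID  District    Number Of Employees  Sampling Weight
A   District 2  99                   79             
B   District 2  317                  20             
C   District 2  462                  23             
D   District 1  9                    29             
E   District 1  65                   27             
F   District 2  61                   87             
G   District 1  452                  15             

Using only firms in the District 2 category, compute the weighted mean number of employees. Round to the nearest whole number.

District 2 rows: A, B, C, F
Weighted sum = 99×79 + 317×20 + 462×23 + 61×87
  = 7821 + 6340 + 10626 + 5307 = 30094
Sum of weights = 209
Weighted mean = 30094 / 209 = 143.99043

144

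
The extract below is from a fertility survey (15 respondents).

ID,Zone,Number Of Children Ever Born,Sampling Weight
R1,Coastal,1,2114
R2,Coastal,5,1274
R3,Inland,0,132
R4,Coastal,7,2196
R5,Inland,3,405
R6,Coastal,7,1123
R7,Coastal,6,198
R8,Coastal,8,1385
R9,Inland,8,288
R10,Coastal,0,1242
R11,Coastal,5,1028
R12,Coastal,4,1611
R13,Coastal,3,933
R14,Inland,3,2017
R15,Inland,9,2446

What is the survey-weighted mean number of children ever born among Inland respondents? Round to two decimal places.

5.97

Inland rows: R3, R5, R9, R14, R15
Weighted sum = 0×132 + 3×405 + 8×288 + 3×2017 + 9×2446
  = 0 + 1215 + 2304 + 6051 + 22014 = 31584
Sum of weights = 5288
Weighted mean = 31584 / 5288 = 5.9727685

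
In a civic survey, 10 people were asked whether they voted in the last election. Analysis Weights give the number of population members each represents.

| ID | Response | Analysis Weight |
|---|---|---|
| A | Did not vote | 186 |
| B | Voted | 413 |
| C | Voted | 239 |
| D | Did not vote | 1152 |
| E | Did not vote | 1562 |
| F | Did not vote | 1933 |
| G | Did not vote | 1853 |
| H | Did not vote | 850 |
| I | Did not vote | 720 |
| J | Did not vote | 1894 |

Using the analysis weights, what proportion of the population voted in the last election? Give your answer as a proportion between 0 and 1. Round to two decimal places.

0.06

Sum of weights for 'Voted' = 413 + 239 = 652
Total weight = 10802
Weighted proportion = 652 / 10802 = 0.060359193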